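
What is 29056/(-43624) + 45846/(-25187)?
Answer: -1206634/485317 ≈ -2.4863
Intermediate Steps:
29056/(-43624) + 45846/(-25187) = 29056*(-1/43624) + 45846*(-1/25187) = -3632/5453 - 162/89 = -1206634/485317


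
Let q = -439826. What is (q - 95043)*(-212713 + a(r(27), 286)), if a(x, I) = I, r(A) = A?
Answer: 113620617063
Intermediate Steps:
(q - 95043)*(-212713 + a(r(27), 286)) = (-439826 - 95043)*(-212713 + 286) = -534869*(-212427) = 113620617063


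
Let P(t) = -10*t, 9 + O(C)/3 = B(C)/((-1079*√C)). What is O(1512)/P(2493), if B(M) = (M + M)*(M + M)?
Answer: 3/2770 + 6048*√42/1494415 ≈ 0.027311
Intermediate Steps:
B(M) = 4*M² (B(M) = (2*M)*(2*M) = 4*M²)
O(C) = -27 - 12*C^(3/2)/1079 (O(C) = -27 + 3*((4*C²)/((-1079*√C))) = -27 + 3*((4*C²)*(-1/(1079*√C))) = -27 + 3*(-4*C^(3/2)/1079) = -27 - 12*C^(3/2)/1079)
O(1512)/P(2493) = (-27 - 108864*√42/1079)/((-10*2493)) = (-27 - 108864*√42/1079)/(-24930) = (-27 - 108864*√42/1079)*(-1/24930) = 3/2770 + 6048*√42/1494415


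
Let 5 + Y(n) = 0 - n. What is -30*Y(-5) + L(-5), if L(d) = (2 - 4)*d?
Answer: 10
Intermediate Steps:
L(d) = -2*d
Y(n) = -5 - n (Y(n) = -5 + (0 - n) = -5 - n)
-30*Y(-5) + L(-5) = -30*(-5 - 1*(-5)) - 2*(-5) = -30*(-5 + 5) + 10 = -30*0 + 10 = 0 + 10 = 10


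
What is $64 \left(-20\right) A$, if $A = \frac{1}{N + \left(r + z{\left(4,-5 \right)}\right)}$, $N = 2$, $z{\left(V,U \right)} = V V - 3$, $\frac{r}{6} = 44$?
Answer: $- \frac{1280}{279} \approx -4.5878$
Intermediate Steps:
$r = 264$ ($r = 6 \cdot 44 = 264$)
$z{\left(V,U \right)} = -3 + V^{2}$ ($z{\left(V,U \right)} = V^{2} - 3 = -3 + V^{2}$)
$A = \frac{1}{279}$ ($A = \frac{1}{2 + \left(264 - \left(3 - 4^{2}\right)\right)} = \frac{1}{2 + \left(264 + \left(-3 + 16\right)\right)} = \frac{1}{2 + \left(264 + 13\right)} = \frac{1}{2 + 277} = \frac{1}{279} \approx 0.0035842$)
$64 \left(-20\right) A = 64 \left(-20\right) \frac{1}{279} = \left(-1280\right) \frac{1}{279} = - \frac{1280}{279}$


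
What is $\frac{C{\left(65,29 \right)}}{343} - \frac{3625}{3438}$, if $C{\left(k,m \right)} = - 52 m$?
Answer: $- \frac{6427879}{1179234} \approx -5.4509$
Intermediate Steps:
$\frac{C{\left(65,29 \right)}}{343} - \frac{3625}{3438} = \frac{\left(-52\right) 29}{343} - \frac{3625}{3438} = \left(-1508\right) \frac{1}{343} - \frac{3625}{3438} = - \frac{1508}{343} - \frac{3625}{3438} = - \frac{6427879}{1179234}$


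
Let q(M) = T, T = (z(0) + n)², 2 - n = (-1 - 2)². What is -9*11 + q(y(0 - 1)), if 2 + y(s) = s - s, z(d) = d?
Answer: -50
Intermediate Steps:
y(s) = -2 (y(s) = -2 + (s - s) = -2 + 0 = -2)
n = -7 (n = 2 - (-1 - 2)² = 2 - 1*(-3)² = 2 - 1*9 = 2 - 9 = -7)
T = 49 (T = (0 - 7)² = (-7)² = 49)
q(M) = 49
-9*11 + q(y(0 - 1)) = -9*11 + 49 = -99 + 49 = -50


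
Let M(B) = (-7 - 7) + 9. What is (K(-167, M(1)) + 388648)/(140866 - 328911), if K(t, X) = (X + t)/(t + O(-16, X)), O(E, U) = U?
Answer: -388649/188045 ≈ -2.0668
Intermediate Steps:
M(B) = -5 (M(B) = -14 + 9 = -5)
K(t, X) = 1 (K(t, X) = (X + t)/(t + X) = (X + t)/(X + t) = 1)
(K(-167, M(1)) + 388648)/(140866 - 328911) = (1 + 388648)/(140866 - 328911) = 388649/(-188045) = 388649*(-1/188045) = -388649/188045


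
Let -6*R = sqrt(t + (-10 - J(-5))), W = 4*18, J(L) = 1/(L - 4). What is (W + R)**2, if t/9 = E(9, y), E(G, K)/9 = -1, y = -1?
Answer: (1296 - I*sqrt(818))**2/324 ≈ 5181.5 - 228.81*I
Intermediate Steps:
E(G, K) = -9 (E(G, K) = 9*(-1) = -9)
J(L) = 1/(-4 + L)
t = -81 (t = 9*(-9) = -81)
W = 72
R = -I*sqrt(818)/18 (R = -sqrt(-81 + (-10 - 1/(-4 - 5)))/6 = -sqrt(-81 + (-10 - 1/(-9)))/6 = -sqrt(-81 + (-10 - 1*(-1/9)))/6 = -sqrt(-81 + (-10 + 1/9))/6 = -sqrt(-81 - 89/9)/6 = -I*sqrt(818)/18 ≈ -1.5889*I)
(W + R)**2 = (72 - I*sqrt(818)/18)**2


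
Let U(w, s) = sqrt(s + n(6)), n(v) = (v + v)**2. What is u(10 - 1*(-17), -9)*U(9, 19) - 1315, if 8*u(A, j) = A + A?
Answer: -1315 + 27*sqrt(163)/4 ≈ -1228.8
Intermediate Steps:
n(v) = 4*v**2 (n(v) = (2*v)**2 = 4*v**2)
u(A, j) = A/4 (u(A, j) = (A + A)/8 = (2*A)/8 = A/4)
U(w, s) = sqrt(144 + s) (U(w, s) = sqrt(s + 4*6**2) = sqrt(s + 4*36) = sqrt(s + 144) = sqrt(144 + s))
u(10 - 1*(-17), -9)*U(9, 19) - 1315 = ((10 - 1*(-17))/4)*sqrt(144 + 19) - 1315 = ((10 + 17)/4)*sqrt(163) - 1315 = ((1/4)*27)*sqrt(163) - 1315 = 27*sqrt(163)/4 - 1315 = -1315 + 27*sqrt(163)/4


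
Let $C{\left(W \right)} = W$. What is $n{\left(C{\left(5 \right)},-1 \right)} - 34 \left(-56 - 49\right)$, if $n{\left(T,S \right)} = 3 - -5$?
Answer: $3578$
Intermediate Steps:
$n{\left(T,S \right)} = 8$ ($n{\left(T,S \right)} = 3 + 5 = 8$)
$n{\left(C{\left(5 \right)},-1 \right)} - 34 \left(-56 - 49\right) = 8 - 34 \left(-56 - 49\right) = 8 - -3570 = 8 + 3570 = 3578$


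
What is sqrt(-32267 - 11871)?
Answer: I*sqrt(44138) ≈ 210.09*I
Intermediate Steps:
sqrt(-32267 - 11871) = sqrt(-44138) = I*sqrt(44138)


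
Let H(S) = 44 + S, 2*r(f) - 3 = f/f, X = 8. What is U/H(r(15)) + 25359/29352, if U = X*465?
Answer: 18392659/225032 ≈ 81.734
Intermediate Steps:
r(f) = 2 (r(f) = 3/2 + (f/f)/2 = 3/2 + (½)*1 = 3/2 + ½ = 2)
U = 3720 (U = 8*465 = 3720)
U/H(r(15)) + 25359/29352 = 3720/(44 + 2) + 25359/29352 = 3720/46 + 25359*(1/29352) = 3720*(1/46) + 8453/9784 = 1860/23 + 8453/9784 = 18392659/225032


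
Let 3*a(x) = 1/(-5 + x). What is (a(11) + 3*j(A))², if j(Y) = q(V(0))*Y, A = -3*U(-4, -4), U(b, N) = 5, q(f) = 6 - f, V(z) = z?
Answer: 23609881/324 ≈ 72870.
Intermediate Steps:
A = -15 (A = -3*5 = -15)
j(Y) = 6*Y (j(Y) = (6 - 1*0)*Y = (6 + 0)*Y = 6*Y)
a(x) = 1/(3*(-5 + x))
(a(11) + 3*j(A))² = (1/(3*(-5 + 11)) + 3*(6*(-15)))² = ((⅓)/6 + 3*(-90))² = ((⅓)*(⅙) - 270)² = (1/18 - 270)² = (-4859/18)² = 23609881/324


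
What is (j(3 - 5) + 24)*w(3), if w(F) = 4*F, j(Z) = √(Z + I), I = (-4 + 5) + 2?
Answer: 300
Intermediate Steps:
I = 3 (I = 1 + 2 = 3)
j(Z) = √(3 + Z) (j(Z) = √(Z + 3) = √(3 + Z))
(j(3 - 5) + 24)*w(3) = (√(3 + (3 - 5)) + 24)*(4*3) = (√(3 - 2) + 24)*12 = (√1 + 24)*12 = (1 + 24)*12 = 25*12 = 300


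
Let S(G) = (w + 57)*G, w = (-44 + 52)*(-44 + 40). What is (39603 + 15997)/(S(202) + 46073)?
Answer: 55600/51123 ≈ 1.0876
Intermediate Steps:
w = -32 (w = 8*(-4) = -32)
S(G) = 25*G (S(G) = (-32 + 57)*G = 25*G)
(39603 + 15997)/(S(202) + 46073) = (39603 + 15997)/(25*202 + 46073) = 55600/(5050 + 46073) = 55600/51123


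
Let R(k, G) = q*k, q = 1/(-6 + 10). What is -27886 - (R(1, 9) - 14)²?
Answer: -449201/16 ≈ -28075.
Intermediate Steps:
q = ¼ (q = 1/4 = ¼ ≈ 0.25000)
R(k, G) = k/4
-27886 - (R(1, 9) - 14)² = -27886 - ((¼)*1 - 14)² = -27886 - (¼ - 14)² = -27886 - (-55/4)² = -27886 - 1*3025/16 = -27886 - 3025/16 = -449201/16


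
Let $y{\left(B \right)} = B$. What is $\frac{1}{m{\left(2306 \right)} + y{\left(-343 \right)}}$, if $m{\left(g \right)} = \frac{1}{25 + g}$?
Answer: $- \frac{2331}{799532} \approx -0.0029155$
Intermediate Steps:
$\frac{1}{m{\left(2306 \right)} + y{\left(-343 \right)}} = \frac{1}{\frac{1}{25 + 2306} - 343} = \frac{1}{\frac{1}{2331} - 343} = \frac{1}{- \frac{799532}{2331}} = - \frac{2331}{799532}$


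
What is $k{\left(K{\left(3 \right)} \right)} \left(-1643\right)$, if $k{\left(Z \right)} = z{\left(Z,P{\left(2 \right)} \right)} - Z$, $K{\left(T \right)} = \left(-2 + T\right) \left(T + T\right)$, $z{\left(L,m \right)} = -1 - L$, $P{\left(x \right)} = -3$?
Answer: $21359$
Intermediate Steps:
$K{\left(T \right)} = 2 T \left(-2 + T\right)$ ($K{\left(T \right)} = \left(-2 + T\right) 2 T = 2 T \left(-2 + T\right)$)
$k{\left(Z \right)} = -1 - 2 Z$ ($k{\left(Z \right)} = \left(-1 - Z\right) - Z = -1 - 2 Z$)
$k{\left(K{\left(3 \right)} \right)} \left(-1643\right) = \left(-1 - 2 \cdot 2 \cdot 3 \left(-2 + 3\right)\right) \left(-1643\right) = \left(-1 - 2 \cdot 2 \cdot 3 \cdot 1\right) \left(-1643\right) = \left(-1 - 12\right) \left(-1643\right) = \left(-13\right) \left(-1643\right) = 21359$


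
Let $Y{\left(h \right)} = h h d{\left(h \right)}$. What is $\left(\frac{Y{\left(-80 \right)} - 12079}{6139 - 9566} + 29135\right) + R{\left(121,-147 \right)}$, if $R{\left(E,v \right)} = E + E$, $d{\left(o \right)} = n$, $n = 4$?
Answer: $\frac{100661458}{3427} \approx 29373.0$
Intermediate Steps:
$d{\left(o \right)} = 4$
$Y{\left(h \right)} = 4 h^{2}$ ($Y{\left(h \right)} = h h 4 = h^{2} \cdot 4 = 4 h^{2}$)
$R{\left(E,v \right)} = 2 E$
$\left(\frac{Y{\left(-80 \right)} - 12079}{6139 - 9566} + 29135\right) + R{\left(121,-147 \right)} = \left(\frac{4 \left(-80\right)^{2} - 12079}{6139 - 9566} + 29135\right) + 2 \cdot 121 = \left(\frac{4 \cdot 6400 - 12079}{-3427} + 29135\right) + 242 = \left(\left(25600 - 12079\right) \left(- \frac{1}{3427}\right) + 29135\right) + 242 = \left(13521 \left(- \frac{1}{3427}\right) + 29135\right) + 242 = \left(- \frac{13521}{3427} + 29135\right) + 242 = \frac{99832124}{3427} + 242 = \frac{100661458}{3427}$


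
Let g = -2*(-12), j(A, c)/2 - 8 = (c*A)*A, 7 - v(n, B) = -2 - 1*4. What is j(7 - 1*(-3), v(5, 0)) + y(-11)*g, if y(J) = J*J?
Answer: 5520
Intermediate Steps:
v(n, B) = 13 (v(n, B) = 7 - (-2 - 1*4) = 7 - (-2 - 4) = 7 - 1*(-6) = 7 + 6 = 13)
j(A, c) = 16 + 2*c*A² (j(A, c) = 16 + 2*((c*A)*A) = 16 + 2*((A*c)*A) = 16 + 2*(c*A²) = 16 + 2*c*A²)
y(J) = J²
g = 24
j(7 - 1*(-3), v(5, 0)) + y(-11)*g = (16 + 2*13*(7 - 1*(-3))²) + (-11)²*24 = (16 + 2*13*(7 + 3)²) + 121*24 = (16 + 2*13*10²) + 2904 = (16 + 2*13*100) + 2904 = (16 + 2600) + 2904 = 2616 + 2904 = 5520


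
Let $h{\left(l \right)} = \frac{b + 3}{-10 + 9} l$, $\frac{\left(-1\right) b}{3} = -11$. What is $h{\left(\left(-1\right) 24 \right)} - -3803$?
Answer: $4667$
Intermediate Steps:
$b = 33$ ($b = \left(-3\right) \left(-11\right) = 33$)
$h{\left(l \right)} = - 36 l$ ($h{\left(l \right)} = \frac{33 + 3}{-10 + 9} l = \frac{36}{-1} l = 36 \left(-1\right) l = - 36 l$)
$h{\left(\left(-1\right) 24 \right)} - -3803 = - 36 \left(\left(-1\right) 24\right) - -3803 = \left(-36\right) \left(-24\right) + 3803 = 864 + 3803 = 4667$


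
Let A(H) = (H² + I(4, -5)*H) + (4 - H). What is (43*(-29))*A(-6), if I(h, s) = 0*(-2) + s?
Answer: -94772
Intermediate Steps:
I(h, s) = s (I(h, s) = 0 + s = s)
A(H) = 4 + H² - 6*H (A(H) = (H² - 5*H) + (4 - H) = 4 + H² - 6*H)
(43*(-29))*A(-6) = (43*(-29))*(4 + (-6)² - 6*(-6)) = -1247*(4 + 36 + 36) = -1247*76 = -94772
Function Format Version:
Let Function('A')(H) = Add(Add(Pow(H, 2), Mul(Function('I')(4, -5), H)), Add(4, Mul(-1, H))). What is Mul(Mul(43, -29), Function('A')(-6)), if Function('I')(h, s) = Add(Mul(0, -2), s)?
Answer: -94772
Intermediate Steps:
Function('I')(h, s) = s (Function('I')(h, s) = Add(0, s) = s)
Function('A')(H) = Add(4, Pow(H, 2), Mul(-6, H)) (Function('A')(H) = Add(Add(Pow(H, 2), Mul(-5, H)), Add(4, Mul(-1, H))) = Add(4, Pow(H, 2), Mul(-6, H)))
Mul(Mul(43, -29), Function('A')(-6)) = Mul(Mul(43, -29), Add(4, Pow(-6, 2), Mul(-6, -6))) = Mul(-1247, Add(4, 36, 36)) = Mul(-1247, 76) = -94772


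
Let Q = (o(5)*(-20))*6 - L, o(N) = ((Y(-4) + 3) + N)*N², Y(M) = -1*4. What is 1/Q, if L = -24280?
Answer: 1/12280 ≈ 8.1433e-5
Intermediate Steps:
Y(M) = -4
o(N) = N²*(-1 + N) (o(N) = ((-4 + 3) + N)*N² = (-1 + N)*N² = N²*(-1 + N))
Q = 12280 (Q = ((5²*(-1 + 5))*(-20))*6 - 1*(-24280) = ((25*4)*(-20))*6 + 24280 = (100*(-20))*6 + 24280 = -2000*6 + 24280 = -12000 + 24280 = 12280)
1/Q = 1/12280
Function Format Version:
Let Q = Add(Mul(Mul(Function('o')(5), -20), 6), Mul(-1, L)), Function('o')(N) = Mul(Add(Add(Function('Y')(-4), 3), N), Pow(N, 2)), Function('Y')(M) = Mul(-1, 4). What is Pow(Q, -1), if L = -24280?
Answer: Rational(1, 12280) ≈ 8.1433e-5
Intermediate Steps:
Function('Y')(M) = -4
Function('o')(N) = Mul(Pow(N, 2), Add(-1, N)) (Function('o')(N) = Mul(Add(Add(-4, 3), N), Pow(N, 2)) = Mul(Add(-1, N), Pow(N, 2)) = Mul(Pow(N, 2), Add(-1, N)))
Q = 12280 (Q = Add(Mul(Mul(Mul(Pow(5, 2), Add(-1, 5)), -20), 6), Mul(-1, -24280)) = Add(Mul(Mul(Mul(25, 4), -20), 6), 24280) = Add(Mul(Mul(100, -20), 6), 24280) = Add(Mul(-2000, 6), 24280) = Add(-12000, 24280) = 12280)
Pow(Q, -1) = Pow(12280, -1) = Rational(1, 12280)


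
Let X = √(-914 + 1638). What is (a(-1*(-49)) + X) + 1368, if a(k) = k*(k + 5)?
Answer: 4014 + 2*√181 ≈ 4040.9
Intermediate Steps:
a(k) = k*(5 + k)
X = 2*√181 (X = √724 = 2*√181 ≈ 26.907)
(a(-1*(-49)) + X) + 1368 = ((-1*(-49))*(5 - 1*(-49)) + 2*√181) + 1368 = (49*(5 + 49) + 2*√181) + 1368 = (49*54 + 2*√181) + 1368 = (2646 + 2*√181) + 1368 = 4014 + 2*√181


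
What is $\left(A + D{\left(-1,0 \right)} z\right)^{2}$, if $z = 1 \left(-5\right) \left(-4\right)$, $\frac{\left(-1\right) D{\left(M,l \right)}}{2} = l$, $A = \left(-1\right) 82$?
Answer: $6724$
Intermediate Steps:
$A = -82$
$D{\left(M,l \right)} = - 2 l$
$z = 20$ ($z = \left(-5\right) \left(-4\right) = 20$)
$\left(A + D{\left(-1,0 \right)} z\right)^{2} = \left(-82 + \left(-2\right) 0 \cdot 20\right)^{2} = \left(-82 + 0 \cdot 20\right)^{2} = \left(-82 + 0\right)^{2} = \left(-82\right)^{2} = 6724$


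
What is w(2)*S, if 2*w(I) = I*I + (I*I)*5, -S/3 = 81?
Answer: -2916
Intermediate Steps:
S = -243 (S = -3*81 = -243)
w(I) = 3*I² (w(I) = (I*I + (I*I)*5)/2 = (I² + I²*5)/2 = (I² + 5*I²)/2 = (6*I²)/2 = 3*I²)
w(2)*S = (3*2²)*(-243) = (3*4)*(-243) = 12*(-243) = -2916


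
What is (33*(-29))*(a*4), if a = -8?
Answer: 30624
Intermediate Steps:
(33*(-29))*(a*4) = (33*(-29))*(-8*4) = -957*(-32) = 30624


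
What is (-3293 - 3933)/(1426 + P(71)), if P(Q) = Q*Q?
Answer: -7226/6467 ≈ -1.1174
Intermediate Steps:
P(Q) = Q**2
(-3293 - 3933)/(1426 + P(71)) = (-3293 - 3933)/(1426 + 71**2) = -7226/(1426 + 5041) = -7226/6467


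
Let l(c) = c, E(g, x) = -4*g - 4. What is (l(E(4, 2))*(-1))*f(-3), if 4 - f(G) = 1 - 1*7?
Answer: 200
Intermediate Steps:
E(g, x) = -4 - 4*g
f(G) = 10 (f(G) = 4 - (1 - 1*7) = 4 - (1 - 7) = 4 - 1*(-6) = 4 + 6 = 10)
(l(E(4, 2))*(-1))*f(-3) = ((-4 - 4*4)*(-1))*10 = ((-4 - 16)*(-1))*10 = -20*(-1)*10 = 20*10 = 200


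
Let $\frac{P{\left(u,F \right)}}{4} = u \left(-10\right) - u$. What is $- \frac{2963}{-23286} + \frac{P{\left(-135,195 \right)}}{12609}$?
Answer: $\frac{6506641}{10874562} \approx 0.59834$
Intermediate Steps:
$P{\left(u,F \right)} = - 44 u$ ($P{\left(u,F \right)} = 4 \left(u \left(-10\right) - u\right) = 4 \left(- 10 u - u\right) = 4 \left(- 11 u\right) = - 44 u$)
$- \frac{2963}{-23286} + \frac{P{\left(-135,195 \right)}}{12609} = - \frac{2963}{-23286} + \frac{\left(-44\right) \left(-135\right)}{12609} = \left(-2963\right) \left(- \frac{1}{23286}\right) + 5940 \cdot \frac{1}{12609} = \frac{2963}{23286} + \frac{220}{467} = \frac{6506641}{10874562}$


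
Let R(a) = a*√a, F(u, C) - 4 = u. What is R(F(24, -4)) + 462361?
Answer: 462361 + 56*√7 ≈ 4.6251e+5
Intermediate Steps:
F(u, C) = 4 + u
R(a) = a^(3/2)
R(F(24, -4)) + 462361 = (4 + 24)^(3/2) + 462361 = 28^(3/2) + 462361 = 56*√7 + 462361 = 462361 + 56*√7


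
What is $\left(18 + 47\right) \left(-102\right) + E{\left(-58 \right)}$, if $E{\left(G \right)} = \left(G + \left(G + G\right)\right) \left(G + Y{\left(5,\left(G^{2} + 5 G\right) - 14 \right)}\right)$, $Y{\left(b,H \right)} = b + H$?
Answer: $-529848$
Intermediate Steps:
$Y{\left(b,H \right)} = H + b$
$E{\left(G \right)} = 3 G \left(-9 + G^{2} + 6 G\right)$ ($E{\left(G \right)} = \left(G + \left(G + G\right)\right) \left(G - \left(9 - G^{2} - 5 G\right)\right) = \left(G + 2 G\right) \left(G + \left(\left(-14 + G^{2} + 5 G\right) + 5\right)\right) = 3 G \left(G + \left(-9 + G^{2} + 5 G\right)\right) = 3 G \left(-9 + G^{2} + 6 G\right)$)
$\left(18 + 47\right) \left(-102\right) + E{\left(-58 \right)} = \left(18 + 47\right) \left(-102\right) + 3 \left(-58\right) \left(-9 + \left(-58\right)^{2} + 6 \left(-58\right)\right) = 65 \left(-102\right) + 3 \left(-58\right) \left(-9 + 3364 - 348\right) = -6630 + 3 \left(-58\right) 3007 = -6630 - 523218 = -529848$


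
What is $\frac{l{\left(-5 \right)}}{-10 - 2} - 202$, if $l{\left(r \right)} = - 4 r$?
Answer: $- \frac{611}{3} \approx -203.67$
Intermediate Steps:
$\frac{l{\left(-5 \right)}}{-10 - 2} - 202 = \frac{\left(-4\right) \left(-5\right)}{-10 - 2} - 202 = \frac{20}{-10 - 2} - 202 = \frac{20}{-12} - 202 = 20 \left(- \frac{1}{12}\right) - 202 = - \frac{5}{3} - 202 = - \frac{611}{3}$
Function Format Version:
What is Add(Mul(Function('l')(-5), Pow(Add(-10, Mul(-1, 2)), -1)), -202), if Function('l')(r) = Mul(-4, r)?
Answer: Rational(-611, 3) ≈ -203.67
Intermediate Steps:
Add(Mul(Function('l')(-5), Pow(Add(-10, Mul(-1, 2)), -1)), -202) = Add(Mul(Mul(-4, -5), Pow(Add(-10, Mul(-1, 2)), -1)), -202) = Add(Mul(20, Pow(Add(-10, -2), -1)), -202) = Add(Mul(20, Pow(-12, -1)), -202) = Add(Mul(20, Rational(-1, 12)), -202) = Add(Rational(-5, 3), -202) = Rational(-611, 3)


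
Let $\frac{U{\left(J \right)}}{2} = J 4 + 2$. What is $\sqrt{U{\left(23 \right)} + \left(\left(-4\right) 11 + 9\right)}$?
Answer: $3 \sqrt{17} \approx 12.369$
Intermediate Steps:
$U{\left(J \right)} = 4 + 8 J$ ($U{\left(J \right)} = 2 \left(J 4 + 2\right) = 2 \left(4 J + 2\right) = 2 \left(2 + 4 J\right) = 4 + 8 J$)
$\sqrt{U{\left(23 \right)} + \left(\left(-4\right) 11 + 9\right)} = \sqrt{\left(4 + 8 \cdot 23\right) + \left(\left(-4\right) 11 + 9\right)} = \sqrt{\left(4 + 184\right) + \left(-44 + 9\right)} = \sqrt{188 - 35} = \sqrt{153} = 3 \sqrt{17}$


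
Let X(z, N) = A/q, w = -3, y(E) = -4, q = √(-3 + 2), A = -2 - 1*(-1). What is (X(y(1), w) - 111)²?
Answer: (111 - I)² ≈ 12320.0 - 222.0*I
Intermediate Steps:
A = -1 (A = -2 + 1 = -1)
q = I (q = √(-1) = I ≈ 1.0*I)
X(z, N) = I (X(z, N) = -1/I = -(-1)*I = I)
(X(y(1), w) - 111)² = (I - 111)² = (-111 + I)²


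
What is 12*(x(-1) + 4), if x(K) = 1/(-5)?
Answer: 228/5 ≈ 45.600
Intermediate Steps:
x(K) = -⅕
12*(x(-1) + 4) = 12*(-⅕ + 4) = 12*(19/5) = 228/5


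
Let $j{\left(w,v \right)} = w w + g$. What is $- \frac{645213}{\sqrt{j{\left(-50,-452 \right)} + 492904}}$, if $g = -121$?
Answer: $- \frac{645213 \sqrt{495283}}{495283} \approx -916.8$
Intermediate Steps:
$j{\left(w,v \right)} = -121 + w^{2}$ ($j{\left(w,v \right)} = w w - 121 = w^{2} - 121 = -121 + w^{2}$)
$- \frac{645213}{\sqrt{j{\left(-50,-452 \right)} + 492904}} = - \frac{645213}{\sqrt{\left(-121 + \left(-50\right)^{2}\right) + 492904}} = - \frac{645213}{\sqrt{\left(-121 + 2500\right) + 492904}} = - \frac{645213}{\sqrt{2379 + 492904}} = - \frac{645213}{\sqrt{495283}} = - 645213 \frac{\sqrt{495283}}{495283} = - \frac{645213 \sqrt{495283}}{495283}$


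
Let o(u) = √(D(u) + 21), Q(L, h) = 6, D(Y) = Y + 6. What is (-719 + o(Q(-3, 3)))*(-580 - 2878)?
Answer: 2486302 - 3458*√33 ≈ 2.4664e+6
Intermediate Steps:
D(Y) = 6 + Y
o(u) = √(27 + u) (o(u) = √((6 + u) + 21) = √(27 + u))
(-719 + o(Q(-3, 3)))*(-580 - 2878) = (-719 + √(27 + 6))*(-580 - 2878) = (-719 + √33)*(-3458) = 2486302 - 3458*√33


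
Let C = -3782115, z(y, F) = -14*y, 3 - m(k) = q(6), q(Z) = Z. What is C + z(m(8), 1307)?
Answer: -3782073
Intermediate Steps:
m(k) = -3 (m(k) = 3 - 1*6 = 3 - 6 = -3)
C + z(m(8), 1307) = -3782115 - 14*(-3) = -3782115 + 42 = -3782073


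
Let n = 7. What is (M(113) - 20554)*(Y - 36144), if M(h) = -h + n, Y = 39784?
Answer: -75202400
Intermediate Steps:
M(h) = 7 - h (M(h) = -h + 7 = 7 - h)
(M(113) - 20554)*(Y - 36144) = ((7 - 1*113) - 20554)*(39784 - 36144) = ((7 - 113) - 20554)*3640 = (-106 - 20554)*3640 = -20660*3640 = -75202400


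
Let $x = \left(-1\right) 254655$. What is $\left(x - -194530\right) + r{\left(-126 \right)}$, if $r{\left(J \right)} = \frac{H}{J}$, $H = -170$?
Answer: $- \frac{3787790}{63} \approx -60124.0$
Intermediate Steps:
$x = -254655$
$r{\left(J \right)} = - \frac{170}{J}$
$\left(x - -194530\right) + r{\left(-126 \right)} = \left(-254655 - -194530\right) - \frac{170}{-126} = \left(-254655 + 194530\right) - - \frac{85}{63} = -60125 + \frac{85}{63} = - \frac{3787790}{63}$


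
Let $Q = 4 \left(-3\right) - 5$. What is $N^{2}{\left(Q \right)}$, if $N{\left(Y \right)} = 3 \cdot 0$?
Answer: $0$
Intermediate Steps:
$Q = -17$ ($Q = -12 - 5 = -17$)
$N{\left(Y \right)} = 0$
$N^{2}{\left(Q \right)} = 0^{2} = 0$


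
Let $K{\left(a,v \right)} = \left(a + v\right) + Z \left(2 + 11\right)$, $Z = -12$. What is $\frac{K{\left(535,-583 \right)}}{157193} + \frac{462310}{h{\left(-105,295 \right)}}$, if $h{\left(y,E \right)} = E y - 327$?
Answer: $- \frac{36339140719}{2460227643} \approx -14.771$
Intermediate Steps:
$h{\left(y,E \right)} = -327 + E y$
$K{\left(a,v \right)} = -156 + a + v$ ($K{\left(a,v \right)} = \left(a + v\right) - 12 \left(2 + 11\right) = \left(a + v\right) - 156 = -156 + a + v$)
$\frac{K{\left(535,-583 \right)}}{157193} + \frac{462310}{h{\left(-105,295 \right)}} = \frac{-156 + 535 - 583}{157193} + \frac{462310}{-327 + 295 \left(-105\right)} = \left(-204\right) \frac{1}{157193} + \frac{462310}{-327 - 30975} = - \frac{204}{157193} + \frac{462310}{-31302} = - \frac{204}{157193} + 462310 \left(- \frac{1}{31302}\right) = - \frac{204}{157193} - \frac{231155}{15651} = - \frac{36339140719}{2460227643}$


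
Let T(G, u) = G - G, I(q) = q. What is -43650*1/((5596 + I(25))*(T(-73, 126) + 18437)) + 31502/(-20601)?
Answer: -466512768272/304995971511 ≈ -1.5296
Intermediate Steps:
T(G, u) = 0
-43650*1/((5596 + I(25))*(T(-73, 126) + 18437)) + 31502/(-20601) = -43650*1/((0 + 18437)*(5596 + 25)) + 31502/(-20601) = -43650/(5621*18437) + 31502*(-1/20601) = -43650/103634377 - 31502/20601 = -466512768272/304995971511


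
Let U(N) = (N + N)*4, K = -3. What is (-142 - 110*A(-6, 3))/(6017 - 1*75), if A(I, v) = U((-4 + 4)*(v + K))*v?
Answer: -71/2971 ≈ -0.023898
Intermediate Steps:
U(N) = 8*N (U(N) = (2*N)*4 = 8*N)
A(I, v) = 0 (A(I, v) = (8*((-4 + 4)*(v - 3)))*v = (8*(0*(-3 + v)))*v = (8*0)*v = 0*v = 0)
(-142 - 110*A(-6, 3))/(6017 - 1*75) = (-142 - 110*0)/(6017 - 1*75) = (-142 + 0)/(6017 - 75) = -142/5942 = -142*1/5942 = -71/2971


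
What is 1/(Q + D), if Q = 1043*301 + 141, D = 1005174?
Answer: 1/1319258 ≈ 7.5800e-7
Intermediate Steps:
Q = 314084 (Q = 313943 + 141 = 314084)
1/(Q + D) = 1/(314084 + 1005174) = 1/1319258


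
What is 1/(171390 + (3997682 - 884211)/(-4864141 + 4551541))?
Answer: 312600/53573400529 ≈ 5.8350e-6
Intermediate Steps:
1/(171390 + (3997682 - 884211)/(-4864141 + 4551541)) = 1/(171390 + 3113471/(-312600)) = 1/(171390 + 3113471*(-1/312600)) = 1/(171390 - 3113471/312600) = 1/(53573400529/312600) = 312600/53573400529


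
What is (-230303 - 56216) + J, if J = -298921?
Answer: -585440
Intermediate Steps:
(-230303 - 56216) + J = (-230303 - 56216) - 298921 = -286519 - 298921 = -585440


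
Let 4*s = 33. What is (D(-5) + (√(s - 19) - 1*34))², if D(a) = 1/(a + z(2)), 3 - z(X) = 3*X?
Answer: 73841/64 - 273*I*√43/8 ≈ 1153.8 - 223.77*I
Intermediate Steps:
s = 33/4 (s = (¼)*33 = 33/4 ≈ 8.2500)
z(X) = 3 - 3*X
D(a) = 1/(-3 + a) (D(a) = 1/(a + (3 - 3*2)) = 1/(a + (3 - 6)) = 1/(a - 3) = 1/(-3 + a))
(D(-5) + (√(s - 19) - 1*34))² = (1/(-3 - 5) + (√(33/4 - 19) - 1*34))² = (1/(-8) + (√(-43/4) - 34))² = (-⅛ + (I*√43/2 - 34))² = (-⅛ + (-34 + I*√43/2))² = (-273/8 + I*√43/2)²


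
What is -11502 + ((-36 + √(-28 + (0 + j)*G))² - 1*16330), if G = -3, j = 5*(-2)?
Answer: -27832 + (36 - √2)² ≈ -26636.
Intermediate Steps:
j = -10
-11502 + ((-36 + √(-28 + (0 + j)*G))² - 1*16330) = -11502 + ((-36 + √(-28 + (0 - 10)*(-3)))² - 1*16330) = -11502 + ((-36 + √(-28 - 10*(-3)))² - 16330) = -11502 + ((-36 + √(-28 + 30))² - 16330) = -11502 + ((-36 + √2)² - 16330) = -11502 + (-16330 + (-36 + √2)²) = -27832 + (-36 + √2)²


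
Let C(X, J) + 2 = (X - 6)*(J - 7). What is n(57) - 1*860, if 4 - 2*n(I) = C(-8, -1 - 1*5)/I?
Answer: -16332/19 ≈ -859.58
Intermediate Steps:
C(X, J) = -2 + (-7 + J)*(-6 + X) (C(X, J) = -2 + (X - 6)*(J - 7) = -2 + (-6 + X)*(-7 + J) = -2 + (-7 + J)*(-6 + X))
n(I) = 2 - 90/I (n(I) = 2 - (40 - 7*(-8) - 6*(-1 - 1*5) + (-1 - 1*5)*(-8))/(2*I) = 2 - (40 + 56 - 6*(-1 - 5) + (-1 - 5)*(-8))/(2*I) = 2 - (40 + 56 - 6*(-6) - 6*(-8))/(2*I) = 2 - (40 + 56 + 36 + 48)/(2*I) = 2 - 90/I)
n(57) - 1*860 = (2 - 90/57) - 1*860 = (2 - 90*1/57) - 860 = (2 - 30/19) - 860 = 8/19 - 860 = -16332/19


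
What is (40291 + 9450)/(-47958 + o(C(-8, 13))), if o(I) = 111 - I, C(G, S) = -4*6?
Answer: -49741/47823 ≈ -1.0401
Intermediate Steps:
C(G, S) = -24
(40291 + 9450)/(-47958 + o(C(-8, 13))) = (40291 + 9450)/(-47958 + (111 - 1*(-24))) = 49741/(-47958 + (111 + 24)) = 49741/(-47958 + 135) = 49741/(-47823) = 49741*(-1/47823) = -49741/47823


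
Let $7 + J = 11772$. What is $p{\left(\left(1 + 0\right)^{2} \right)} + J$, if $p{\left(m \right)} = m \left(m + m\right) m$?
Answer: $11767$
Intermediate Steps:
$J = 11765$ ($J = -7 + 11772 = 11765$)
$p{\left(m \right)} = 2 m^{3}$ ($p{\left(m \right)} = m 2 m m = 2 m^{2} m = 2 m^{3}$)
$p{\left(\left(1 + 0\right)^{2} \right)} + J = 2 \left(\left(1 + 0\right)^{2}\right)^{3} + 11765 = 2 \left(1^{2}\right)^{3} + 11765 = 2 \cdot 1^{3} + 11765 = 2 \cdot 1 + 11765 = 2 + 11765 = 11767$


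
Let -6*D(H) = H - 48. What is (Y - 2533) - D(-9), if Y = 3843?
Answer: 2601/2 ≈ 1300.5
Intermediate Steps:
D(H) = 8 - H/6 (D(H) = -(H - 48)/6 = -(-48 + H)/6 = 8 - H/6)
(Y - 2533) - D(-9) = (3843 - 2533) - (8 - 1/6*(-9)) = 1310 - (8 + 3/2) = 1310 - 1*19/2 = 1310 - 19/2 = 2601/2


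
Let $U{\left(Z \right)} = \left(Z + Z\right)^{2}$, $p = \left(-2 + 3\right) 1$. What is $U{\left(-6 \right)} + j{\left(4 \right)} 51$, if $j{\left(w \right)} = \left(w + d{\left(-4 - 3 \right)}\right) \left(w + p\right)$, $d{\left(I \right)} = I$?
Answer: $-621$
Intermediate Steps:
$p = 1$ ($p = 1 \cdot 1 = 1$)
$j{\left(w \right)} = \left(1 + w\right) \left(-7 + w\right)$ ($j{\left(w \right)} = \left(w - 7\right) \left(w + 1\right) = \left(w - 7\right) \left(1 + w\right) = \left(-7 + w\right) \left(1 + w\right) = \left(1 + w\right) \left(-7 + w\right)$)
$U{\left(Z \right)} = 4 Z^{2}$ ($U{\left(Z \right)} = \left(2 Z\right)^{2} = 4 Z^{2}$)
$U{\left(-6 \right)} + j{\left(4 \right)} 51 = 4 \left(-6\right)^{2} + \left(-7 + 4^{2} - 24\right) 51 = 4 \cdot 36 + \left(-7 + 16 - 24\right) 51 = 144 - 765 = -621$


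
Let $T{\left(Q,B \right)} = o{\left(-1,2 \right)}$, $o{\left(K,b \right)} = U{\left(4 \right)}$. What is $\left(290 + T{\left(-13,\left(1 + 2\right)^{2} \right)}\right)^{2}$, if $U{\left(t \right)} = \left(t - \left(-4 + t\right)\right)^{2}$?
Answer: $93636$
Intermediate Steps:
$U{\left(t \right)} = 16$ ($U{\left(t \right)} = 4^{2} = 16$)
$o{\left(K,b \right)} = 16$
$T{\left(Q,B \right)} = 16$
$\left(290 + T{\left(-13,\left(1 + 2\right)^{2} \right)}\right)^{2} = \left(290 + 16\right)^{2} = 306^{2} = 93636$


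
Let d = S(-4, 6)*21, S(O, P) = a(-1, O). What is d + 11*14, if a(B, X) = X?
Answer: 70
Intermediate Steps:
S(O, P) = O
d = -84 (d = -4*21 = -84)
d + 11*14 = -84 + 11*14 = -84 + 154 = 70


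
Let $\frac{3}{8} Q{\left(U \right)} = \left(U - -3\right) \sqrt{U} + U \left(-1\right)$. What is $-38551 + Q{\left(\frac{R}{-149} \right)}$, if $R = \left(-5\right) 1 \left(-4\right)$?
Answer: $- \frac{17232137}{447} + \frac{6832 i \sqrt{745}}{66603} \approx -38551.0 + 2.7998 i$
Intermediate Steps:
$R = 20$ ($R = \left(-5\right) \left(-4\right) = 20$)
$Q{\left(U \right)} = - \frac{8 U}{3} + \frac{8 \sqrt{U} \left(3 + U\right)}{3}$ ($Q{\left(U \right)} = \frac{8 \left(\left(U - -3\right) \sqrt{U} + U \left(-1\right)\right)}{3} = \frac{8 \left(\left(U + 3\right) \sqrt{U} - U\right)}{3} = \frac{8 \left(\left(3 + U\right) \sqrt{U} - U\right)}{3} = \frac{8 \left(\sqrt{U} \left(3 + U\right) - U\right)}{3} = \frac{8 \left(- U + \sqrt{U} \left(3 + U\right)\right)}{3} = - \frac{8 U}{3} + \frac{8 \sqrt{U} \left(3 + U\right)}{3}$)
$-38551 + Q{\left(\frac{R}{-149} \right)} = -38551 + \left(8 \sqrt{\frac{20}{-149}} - \frac{8 \frac{20}{-149}}{3} + \frac{8 \left(\frac{20}{-149}\right)^{\frac{3}{2}}}{3}\right) = -38551 + \left(8 \sqrt{20 \left(- \frac{1}{149}\right)} - \frac{8 \cdot 20 \left(- \frac{1}{149}\right)}{3} + \frac{8 \left(20 \left(- \frac{1}{149}\right)\right)^{\frac{3}{2}}}{3}\right) = -38551 + \left(8 \sqrt{- \frac{20}{149}} - - \frac{160}{447} + \frac{8 \left(- \frac{20}{149}\right)^{\frac{3}{2}}}{3}\right) = -38551 + \left(8 \frac{2 i \sqrt{745}}{149} + \frac{160}{447} + \frac{8 \left(- \frac{40 i \sqrt{745}}{22201}\right)}{3}\right) = -38551 + \left(\frac{16 i \sqrt{745}}{149} + \frac{160}{447} - \frac{320 i \sqrt{745}}{66603}\right) = -38551 + \left(\frac{160}{447} + \frac{6832 i \sqrt{745}}{66603}\right) = - \frac{17232137}{447} + \frac{6832 i \sqrt{745}}{66603}$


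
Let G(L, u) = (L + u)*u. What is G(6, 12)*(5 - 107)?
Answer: -22032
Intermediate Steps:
G(L, u) = u*(L + u)
G(6, 12)*(5 - 107) = (12*(6 + 12))*(5 - 107) = (12*18)*(-102) = 216*(-102) = -22032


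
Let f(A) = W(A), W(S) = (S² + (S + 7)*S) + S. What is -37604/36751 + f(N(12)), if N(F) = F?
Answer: 14074780/36751 ≈ 382.98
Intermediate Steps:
W(S) = S + S² + S*(7 + S) (W(S) = (S² + (7 + S)*S) + S = (S² + S*(7 + S)) + S = S + S² + S*(7 + S))
f(A) = 2*A*(4 + A)
-37604/36751 + f(N(12)) = -37604/36751 + 2*12*(4 + 12) = -37604*1/36751 + 2*12*16 = -37604/36751 + 384 = 14074780/36751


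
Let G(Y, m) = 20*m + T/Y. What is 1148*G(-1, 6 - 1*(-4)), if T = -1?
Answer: 230748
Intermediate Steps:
G(Y, m) = -1/Y + 20*m (G(Y, m) = 20*m - 1/Y = -1/Y + 20*m)
1148*G(-1, 6 - 1*(-4)) = 1148*(-1/(-1) + 20*(6 - 1*(-4))) = 1148*(-1*(-1) + 20*(6 + 4)) = 1148*(1 + 20*10) = 1148*(1 + 200) = 1148*201 = 230748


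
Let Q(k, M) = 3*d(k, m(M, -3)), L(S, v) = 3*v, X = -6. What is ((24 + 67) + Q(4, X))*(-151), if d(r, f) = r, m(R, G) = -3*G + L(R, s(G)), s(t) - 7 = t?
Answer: -15553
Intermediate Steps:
s(t) = 7 + t
m(R, G) = 21 (m(R, G) = -3*G + 3*(7 + G) = -3*G + (21 + 3*G) = 21)
Q(k, M) = 3*k
((24 + 67) + Q(4, X))*(-151) = ((24 + 67) + 3*4)*(-151) = (91 + 12)*(-151) = 103*(-151) = -15553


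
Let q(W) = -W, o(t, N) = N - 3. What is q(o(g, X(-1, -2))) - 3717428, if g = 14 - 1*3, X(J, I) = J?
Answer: -3717424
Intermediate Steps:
g = 11 (g = 14 - 3 = 11)
o(t, N) = -3 + N
q(o(g, X(-1, -2))) - 3717428 = -(-3 - 1) - 3717428 = -1*(-4) - 3717428 = 4 - 3717428 = -3717424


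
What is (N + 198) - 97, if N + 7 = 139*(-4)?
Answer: -462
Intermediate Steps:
N = -563 (N = -7 + 139*(-4) = -7 - 556 = -563)
(N + 198) - 97 = (-563 + 198) - 97 = -365 - 97 = -462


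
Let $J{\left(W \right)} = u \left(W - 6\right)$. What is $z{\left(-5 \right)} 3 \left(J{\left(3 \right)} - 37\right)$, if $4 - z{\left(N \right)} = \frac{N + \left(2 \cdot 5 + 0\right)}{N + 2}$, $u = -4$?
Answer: $-425$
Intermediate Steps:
$z{\left(N \right)} = 4 - \frac{10 + N}{2 + N}$ ($z{\left(N \right)} = 4 - \frac{N + \left(2 \cdot 5 + 0\right)}{N + 2} = 4 - \frac{N + \left(10 + 0\right)}{2 + N} = 4 - \frac{N + 10}{2 + N} = 4 - \frac{10 + N}{2 + N}$)
$J{\left(W \right)} = 24 - 4 W$ ($J{\left(W \right)} = - 4 \left(W - 6\right) = - 4 \left(-6 + W\right) = 24 - 4 W$)
$z{\left(-5 \right)} 3 \left(J{\left(3 \right)} - 37\right) = \frac{-2 + 3 \left(-5\right)}{2 - 5} \cdot 3 \left(\left(24 - 12\right) - 37\right) = \frac{-2 - 15}{-3} \cdot 3 \left(\left(24 - 12\right) - 37\right) = \left(- \frac{1}{3}\right) \left(-17\right) 3 \left(12 - 37\right) = \frac{17}{3} \cdot 3 \left(-25\right) = 17 \left(-25\right) = -425$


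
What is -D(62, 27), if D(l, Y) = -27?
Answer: 27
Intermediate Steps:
-D(62, 27) = -1*(-27) = 27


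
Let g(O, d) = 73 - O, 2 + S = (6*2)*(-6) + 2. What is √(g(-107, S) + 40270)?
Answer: 5*√1618 ≈ 201.12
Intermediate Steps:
S = -72 (S = -2 + ((6*2)*(-6) + 2) = -2 + (12*(-6) + 2) = -2 + (-72 + 2) = -2 - 70 = -72)
√(g(-107, S) + 40270) = √((73 - 1*(-107)) + 40270) = √((73 + 107) + 40270) = √(180 + 40270) = √40450 = 5*√1618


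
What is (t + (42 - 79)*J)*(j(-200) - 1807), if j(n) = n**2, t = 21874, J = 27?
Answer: 797278875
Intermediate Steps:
(t + (42 - 79)*J)*(j(-200) - 1807) = (21874 + (42 - 79)*27)*((-200)**2 - 1807) = (21874 - 37*27)*(40000 - 1807) = (21874 - 999)*38193 = 20875*38193 = 797278875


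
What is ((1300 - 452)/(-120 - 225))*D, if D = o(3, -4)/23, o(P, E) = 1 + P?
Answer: -3392/7935 ≈ -0.42747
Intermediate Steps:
D = 4/23 (D = (1 + 3)/23 = 4*(1/23) = 4/23 ≈ 0.17391)
((1300 - 452)/(-120 - 225))*D = ((1300 - 452)/(-120 - 225))*(4/23) = (848/(-345))*(4/23) = (848*(-1/345))*(4/23) = -848/345*4/23 = -3392/7935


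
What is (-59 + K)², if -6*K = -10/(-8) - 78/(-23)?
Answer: 1088670025/304704 ≈ 3572.9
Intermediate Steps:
K = -427/552 (K = -(-10/(-8) - 78/(-23))/6 = -(-10*(-⅛) - 78*(-1/23))/6 = -(5/4 + 78/23)/6 = -⅙*427/92 = -427/552 ≈ -0.77355)
(-59 + K)² = (-59 - 427/552)² = (-32995/552)² = 1088670025/304704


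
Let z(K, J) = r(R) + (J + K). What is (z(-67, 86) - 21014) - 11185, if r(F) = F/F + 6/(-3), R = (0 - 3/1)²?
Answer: -32181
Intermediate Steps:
R = 9 (R = (0 - 3*1)² = (0 - 3)² = (-3)² = 9)
r(F) = -1 (r(F) = 1 + 6*(-⅓) = 1 - 2 = -1)
z(K, J) = -1 + J + K (z(K, J) = -1 + (J + K) = -1 + J + K)
(z(-67, 86) - 21014) - 11185 = ((-1 + 86 - 67) - 21014) - 11185 = (18 - 21014) - 11185 = -20996 - 11185 = -32181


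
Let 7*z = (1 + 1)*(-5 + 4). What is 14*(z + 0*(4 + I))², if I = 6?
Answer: 8/7 ≈ 1.1429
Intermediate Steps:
z = -2/7 (z = ((1 + 1)*(-5 + 4))/7 = (2*(-1))/7 = (⅐)*(-2) = -2/7 ≈ -0.28571)
14*(z + 0*(4 + I))² = 14*(-2/7 + 0*(4 + 6))² = 14*(-2/7 + 0*10)² = 14*(-2/7 + 0)² = 14*(-2/7)² = 14*(4/49) = 8/7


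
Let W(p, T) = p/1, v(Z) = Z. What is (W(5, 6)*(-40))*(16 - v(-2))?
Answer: -3600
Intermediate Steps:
W(p, T) = p (W(p, T) = p*1 = p)
(W(5, 6)*(-40))*(16 - v(-2)) = (5*(-40))*(16 - 1*(-2)) = -200*(16 + 2) = -200*18 = -3600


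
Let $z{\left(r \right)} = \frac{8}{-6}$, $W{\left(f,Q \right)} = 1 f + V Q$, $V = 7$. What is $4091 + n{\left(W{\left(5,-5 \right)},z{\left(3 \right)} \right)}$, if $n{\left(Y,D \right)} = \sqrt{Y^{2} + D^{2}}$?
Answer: $4091 + \frac{2 \sqrt{2029}}{3} \approx 4121.0$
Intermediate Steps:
$W{\left(f,Q \right)} = f + 7 Q$ ($W{\left(f,Q \right)} = 1 f + 7 Q = f + 7 Q$)
$z{\left(r \right)} = - \frac{4}{3}$ ($z{\left(r \right)} = 8 \left(- \frac{1}{6}\right) = - \frac{4}{3}$)
$n{\left(Y,D \right)} = \sqrt{D^{2} + Y^{2}}$
$4091 + n{\left(W{\left(5,-5 \right)},z{\left(3 \right)} \right)} = 4091 + \sqrt{\left(- \frac{4}{3}\right)^{2} + \left(5 + 7 \left(-5\right)\right)^{2}} = 4091 + \sqrt{\frac{16}{9} + \left(5 - 35\right)^{2}} = 4091 + \sqrt{\frac{16}{9} + \left(-30\right)^{2}} = 4091 + \sqrt{\frac{16}{9} + 900} = 4091 + \sqrt{\frac{8116}{9}} = 4091 + \frac{2 \sqrt{2029}}{3}$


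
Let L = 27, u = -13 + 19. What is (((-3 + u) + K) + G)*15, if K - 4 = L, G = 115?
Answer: 2235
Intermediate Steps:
u = 6
K = 31 (K = 4 + 27 = 31)
(((-3 + u) + K) + G)*15 = (((-3 + 6) + 31) + 115)*15 = ((3 + 31) + 115)*15 = (34 + 115)*15 = 149*15 = 2235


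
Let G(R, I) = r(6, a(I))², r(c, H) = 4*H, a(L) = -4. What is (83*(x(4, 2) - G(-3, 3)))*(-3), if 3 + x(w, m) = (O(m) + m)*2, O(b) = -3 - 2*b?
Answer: 66981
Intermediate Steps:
G(R, I) = 256 (G(R, I) = (4*(-4))² = (-16)² = 256)
x(w, m) = -9 - 2*m (x(w, m) = -3 + ((-3 - 2*m) + m)*2 = -3 + (-3 - m)*2 = -3 + (-6 - 2*m) = -9 - 2*m)
(83*(x(4, 2) - G(-3, 3)))*(-3) = (83*((-9 - 2*2) - 1*256))*(-3) = (83*((-9 - 4) - 256))*(-3) = (83*(-13 - 256))*(-3) = (83*(-269))*(-3) = -22327*(-3) = 66981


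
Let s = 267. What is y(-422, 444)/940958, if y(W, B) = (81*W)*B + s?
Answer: -15176541/940958 ≈ -16.129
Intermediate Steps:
y(W, B) = 267 + 81*B*W (y(W, B) = (81*W)*B + 267 = 81*B*W + 267 = 267 + 81*B*W)
y(-422, 444)/940958 = (267 + 81*444*(-422))/940958 = (267 - 15176808)*(1/940958) = -15176541*1/940958 = -15176541/940958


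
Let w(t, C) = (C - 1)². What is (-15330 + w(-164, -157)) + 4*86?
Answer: 9978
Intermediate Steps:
w(t, C) = (-1 + C)²
(-15330 + w(-164, -157)) + 4*86 = (-15330 + (-1 - 157)²) + 4*86 = (-15330 + (-158)²) + 344 = (-15330 + 24964) + 344 = 9634 + 344 = 9978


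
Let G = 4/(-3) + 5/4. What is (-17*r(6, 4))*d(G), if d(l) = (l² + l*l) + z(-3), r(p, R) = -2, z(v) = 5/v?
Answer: -2023/36 ≈ -56.194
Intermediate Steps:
G = -1/12 (G = 4*(-⅓) + 5*(¼) = -4/3 + 5/4 = -1/12 ≈ -0.083333)
d(l) = -5/3 + 2*l² (d(l) = (l² + l*l) + 5/(-3) = (l² + l²) + 5*(-⅓) = 2*l² - 5/3 = -5/3 + 2*l²)
(-17*r(6, 4))*d(G) = (-17*(-2))*(-5/3 + 2*(-1/12)²) = 34*(-5/3 + 2*(1/144)) = 34*(-5/3 + 1/72) = 34*(-119/72) = -2023/36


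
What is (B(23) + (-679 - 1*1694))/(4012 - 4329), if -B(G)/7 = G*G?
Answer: 6076/317 ≈ 19.167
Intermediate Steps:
B(G) = -7*G**2 (B(G) = -7*G*G = -7*G**2)
(B(23) + (-679 - 1*1694))/(4012 - 4329) = (-7*23**2 + (-679 - 1*1694))/(4012 - 4329) = (-7*529 + (-679 - 1694))/(-317) = (-3703 - 2373)*(-1/317) = -6076*(-1/317) = 6076/317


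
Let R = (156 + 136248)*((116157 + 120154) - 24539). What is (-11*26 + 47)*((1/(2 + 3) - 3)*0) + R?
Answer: 28886547888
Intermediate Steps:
R = 28886547888 (R = 136404*(236311 - 24539) = 136404*211772 = 28886547888)
(-11*26 + 47)*((1/(2 + 3) - 3)*0) + R = (-11*26 + 47)*((1/(2 + 3) - 3)*0) + 28886547888 = (-286 + 47)*((1/5 - 3)*0) + 28886547888 = -239*(⅕ - 3)*0 + 28886547888 = -(-3346)*0/5 + 28886547888 = -239*0 + 28886547888 = 0 + 28886547888 = 28886547888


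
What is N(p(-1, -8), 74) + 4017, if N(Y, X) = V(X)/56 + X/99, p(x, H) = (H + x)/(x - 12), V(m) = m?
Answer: 11140859/2772 ≈ 4019.1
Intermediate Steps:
p(x, H) = (H + x)/(-12 + x)
N(Y, X) = 155*X/5544 (N(Y, X) = X/56 + X/99 = 155*X/5544)
N(p(-1, -8), 74) + 4017 = (155/5544)*74 + 4017 = 5735/2772 + 4017 = 11140859/2772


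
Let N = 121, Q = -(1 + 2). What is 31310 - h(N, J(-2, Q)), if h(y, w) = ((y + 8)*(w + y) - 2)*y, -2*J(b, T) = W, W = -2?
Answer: -1872746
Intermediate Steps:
Q = -3 (Q = -1*3 = -3)
J(b, T) = 1 (J(b, T) = -½*(-2) = 1)
h(y, w) = y*(-2 + (8 + y)*(w + y)) (h(y, w) = ((8 + y)*(w + y) - 2)*y = (-2 + (8 + y)*(w + y))*y = y*(-2 + (8 + y)*(w + y)))
31310 - h(N, J(-2, Q)) = 31310 - 121*(-2 + 121² + 8*1 + 8*121 + 1*121) = 31310 - 121*(-2 + 14641 + 8 + 968 + 121) = 31310 - 121*15736 = 31310 - 1*1904056 = 31310 - 1904056 = -1872746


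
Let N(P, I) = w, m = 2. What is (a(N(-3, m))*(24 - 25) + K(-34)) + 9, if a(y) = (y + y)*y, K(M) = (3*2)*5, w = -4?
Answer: 7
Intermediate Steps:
K(M) = 30 (K(M) = 6*5 = 30)
N(P, I) = -4
a(y) = 2*y² (a(y) = (2*y)*y = 2*y²)
(a(N(-3, m))*(24 - 25) + K(-34)) + 9 = ((2*(-4)²)*(24 - 25) + 30) + 9 = ((2*16)*(-1) + 30) + 9 = (32*(-1) + 30) + 9 = (-32 + 30) + 9 = -2 + 9 = 7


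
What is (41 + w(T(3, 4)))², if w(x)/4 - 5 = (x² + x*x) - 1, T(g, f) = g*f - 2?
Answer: 734449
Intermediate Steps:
T(g, f) = -2 + f*g (T(g, f) = f*g - 2 = -2 + f*g)
w(x) = 16 + 8*x² (w(x) = 20 + 4*((x² + x*x) - 1) = 20 + 4*((x² + x²) - 1) = 20 + 4*(2*x² - 1) = 20 + 4*(-1 + 2*x²) = 20 + (-4 + 8*x²) = 16 + 8*x²)
(41 + w(T(3, 4)))² = (41 + (16 + 8*(-2 + 4*3)²))² = (41 + (16 + 8*(-2 + 12)²))² = (41 + (16 + 8*10²))² = (41 + (16 + 8*100))² = (41 + (16 + 800))² = (41 + 816)² = 857² = 734449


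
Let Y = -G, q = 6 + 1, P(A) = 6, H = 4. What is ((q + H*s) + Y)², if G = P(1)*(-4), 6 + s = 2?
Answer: 225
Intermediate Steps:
s = -4 (s = -6 + 2 = -4)
q = 7
G = -24 (G = 6*(-4) = -24)
Y = 24 (Y = -1*(-24) = 24)
((q + H*s) + Y)² = ((7 + 4*(-4)) + 24)² = ((7 - 16) + 24)² = (-9 + 24)² = 15² = 225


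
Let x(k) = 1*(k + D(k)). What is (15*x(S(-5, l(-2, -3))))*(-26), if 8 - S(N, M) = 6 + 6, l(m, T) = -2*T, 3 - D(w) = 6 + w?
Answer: 1170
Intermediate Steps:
D(w) = -3 - w (D(w) = 3 - (6 + w) = 3 + (-6 - w) = -3 - w)
S(N, M) = -4 (S(N, M) = 8 - (6 + 6) = 8 - 1*12 = 8 - 12 = -4)
x(k) = -3 (x(k) = 1*(k + (-3 - k)) = 1*(-3) = -3)
(15*x(S(-5, l(-2, -3))))*(-26) = (15*(-3))*(-26) = -45*(-26) = 1170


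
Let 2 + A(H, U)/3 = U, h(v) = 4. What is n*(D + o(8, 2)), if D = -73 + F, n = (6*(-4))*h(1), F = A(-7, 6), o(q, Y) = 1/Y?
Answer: 5808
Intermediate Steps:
A(H, U) = -6 + 3*U
F = 12 (F = -6 + 3*6 = -6 + 18 = 12)
n = -96 (n = (6*(-4))*4 = -24*4 = -96)
D = -61 (D = -73 + 12 = -61)
n*(D + o(8, 2)) = -96*(-61 + 1/2) = -96*(-121/2) = 5808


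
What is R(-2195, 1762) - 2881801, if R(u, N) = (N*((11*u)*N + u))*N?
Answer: -132089208542941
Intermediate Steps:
R(u, N) = N²*(u + 11*N*u) (R(u, N) = (N*(11*N*u + u))*N = (N*(u + 11*N*u))*N = N²*(u + 11*N*u))
R(-2195, 1762) - 2881801 = -2195*1762²*(1 + 11*1762) - 2881801 = -2195*3104644*(1 + 19382) - 2881801 = -2195*3104644*19383 - 2881801 = -132089205661140 - 2881801 = -132089208542941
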